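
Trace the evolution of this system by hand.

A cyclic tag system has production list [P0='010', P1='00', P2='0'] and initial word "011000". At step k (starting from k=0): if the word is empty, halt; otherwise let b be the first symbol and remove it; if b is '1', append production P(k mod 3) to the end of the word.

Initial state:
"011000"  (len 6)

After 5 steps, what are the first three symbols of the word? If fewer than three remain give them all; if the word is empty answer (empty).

[0] "011000"  (len 6)
[1] "11000"  (len 5)
[2] "100000"  (len 6)
[3] "000000"  (len 6)
[4] "00000"  (len 5)
[5] "0000"  (len 4)

000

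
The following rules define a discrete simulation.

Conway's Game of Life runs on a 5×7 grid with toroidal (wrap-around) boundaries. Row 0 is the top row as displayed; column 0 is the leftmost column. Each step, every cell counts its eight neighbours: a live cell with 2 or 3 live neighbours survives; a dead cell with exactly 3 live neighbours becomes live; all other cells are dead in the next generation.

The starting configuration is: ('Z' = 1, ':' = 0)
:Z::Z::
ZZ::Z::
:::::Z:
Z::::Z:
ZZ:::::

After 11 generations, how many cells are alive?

2

step 0: :Z::Z::
ZZ::Z::
:::::Z:
Z::::Z:
ZZ:::::
step 1: ::Z::::
ZZ::ZZ:
ZZ::ZZ:
ZZ:::::
ZZ::::Z
step 2: ::Z::Z:
Z:ZZZZ:
::Z:ZZ:
::Z::Z:
::Z:::Z
step 3: ::Z::Z:
::Z::::
::Z::::
:ZZ:ZZZ
:ZZZ:ZZ
step 4: ::::ZZZ
:ZZZ:::
::Z::Z:
::::Z:Z
:::::::
step 5: ::ZZZZ:
:ZZZ::Z
:ZZ:ZZ:
:::::Z:
::::Z:Z
step 6: ZZ::::Z
Z:::::Z
ZZ::ZZZ
:::Z::Z
::::::Z
step 7: :Z:::Z:
:::::::
:Z::Z::
::::Z::
:::::ZZ
step 8: :::::ZZ
:::::::
:::::::
::::Z::
::::ZZZ
step 9: ::::Z:Z
:::::::
:::::::
::::Z::
::::Z:Z
step 10: :::::::
:::::::
:::::::
:::::Z:
:::ZZ::
step 11: :::::::
:::::::
:::::::
::::Z::
::::Z::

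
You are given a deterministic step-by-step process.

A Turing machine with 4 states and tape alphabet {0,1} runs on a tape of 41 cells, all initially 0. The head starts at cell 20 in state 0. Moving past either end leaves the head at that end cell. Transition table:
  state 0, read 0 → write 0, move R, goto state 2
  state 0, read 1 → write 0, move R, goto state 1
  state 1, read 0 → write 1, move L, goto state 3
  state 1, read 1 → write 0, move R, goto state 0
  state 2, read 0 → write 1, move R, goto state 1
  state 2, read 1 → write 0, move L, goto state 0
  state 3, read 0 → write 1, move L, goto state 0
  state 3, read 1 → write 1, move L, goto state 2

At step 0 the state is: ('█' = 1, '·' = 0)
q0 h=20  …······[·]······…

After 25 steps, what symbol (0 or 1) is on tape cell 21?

t=0: q0 h=20  …······[·]······…
t=1: q2 h=21  …······[·]······…
t=2: q1 h=22  …·····█[·]······…
t=3: q3 h=21  …······[█]█·····…
t=4: q2 h=20  …······[·]██····…
t=5: q1 h=21  …·····█[█]█·····…
t=6: q0 h=22  …····█·[█]······…
t=7: q1 h=23  …···█··[·]······…
t=8: q3 h=22  …····█·[·]█·····…
t=9: q0 h=21  …·····█[·]██····…
t=10: q2 h=22  …····█·[█]█·····…
t=11: q0 h=21  …·····█[·]·█····…
t=12: q2 h=22  …····█·[·]█·····…
t=13: q1 h=23  …···█·█[█]······…
t=14: q0 h=24  …··█·█·[·]······…
t=15: q2 h=25  …·█·█··[·]······…
t=16: q1 h=26  …█·█··█[·]······…
t=17: q3 h=25  …·█·█··[█]█·····…
t=18: q2 h=24  …··█·█·[·]██····…
t=19: q1 h=25  …·█·█·█[█]█·····…
t=20: q0 h=26  …█·█·█·[█]······…
t=21: q1 h=27  …·█·█··[·]······…
t=22: q3 h=26  …█·█·█·[·]█·····…
t=23: q0 h=25  …·█·█·█[·]██····…
t=24: q2 h=26  …█·█·█·[█]█·····…
t=25: q0 h=25  …·█·█·█[·]·█····…

0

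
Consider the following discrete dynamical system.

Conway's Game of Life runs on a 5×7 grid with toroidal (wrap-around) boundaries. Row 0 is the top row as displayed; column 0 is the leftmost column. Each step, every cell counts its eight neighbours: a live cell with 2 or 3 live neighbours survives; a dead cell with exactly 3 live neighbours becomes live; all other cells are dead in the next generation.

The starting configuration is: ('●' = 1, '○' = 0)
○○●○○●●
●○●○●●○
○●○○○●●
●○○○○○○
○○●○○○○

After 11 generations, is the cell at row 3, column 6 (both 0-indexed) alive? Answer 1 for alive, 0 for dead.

[0] ○○●○○●●
●○●○●●○
○●○○○●●
●○○○○○○
○○●○○○○
[1] ○○●○●●●
●○●●●○○
○●○○●●○
●●○○○○●
○●○○○○●
[2] ○○●○●○●
●○●○○○○
○○○○●●○
○●●○○○●
○●●○○○○
[3] ●○●○○○○
○●○○●○●
●○●●○●●
●●●●○●○
○○○○○●○
[4] ●●○○○●●
○○○○●○○
○○○○○○○
●○○●○●○
●○○●●○○
[5] ●●○●○●●
●○○○○●●
○○○○●○○
○○○●○○●
○○●●○○○
[6] ○●○●○●○
○●○○○○○
●○○○●○○
○○●●●○○
○●○●○●○
[7] ●●○○○○○
●●●○●○○
○●●○●○○
○●●○○●○
○●○○○●○
[8] ○○○○○○●
○○○○○○○
○○○○●●○
●○○●●●○
○○○○○○●
[9] ○○○○○○○
○○○○○●○
○○○●○●●
○○○●○○○
●○○○●○●
[10] ○○○○○●●
○○○○●●●
○○○○○●●
●○○●○○○
○○○○○○○
[11] ○○○○●○●
●○○○●○○
●○○○○○○
○○○○○○●
○○○○○○●

1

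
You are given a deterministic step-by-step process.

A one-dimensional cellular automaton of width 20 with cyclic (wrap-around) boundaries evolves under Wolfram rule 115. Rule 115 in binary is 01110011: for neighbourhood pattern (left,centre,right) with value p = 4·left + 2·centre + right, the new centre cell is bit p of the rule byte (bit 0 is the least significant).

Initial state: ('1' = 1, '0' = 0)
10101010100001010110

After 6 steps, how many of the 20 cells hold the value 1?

12

gen 0: 10101010100001010110
gen 1: 01010101011110101011
gen 2: 10101010100011010101
gen 3: 11010101011101101010
gen 4: 01101010100110110101
gen 5: 10110101011011011010
gen 6: 01011010101101101101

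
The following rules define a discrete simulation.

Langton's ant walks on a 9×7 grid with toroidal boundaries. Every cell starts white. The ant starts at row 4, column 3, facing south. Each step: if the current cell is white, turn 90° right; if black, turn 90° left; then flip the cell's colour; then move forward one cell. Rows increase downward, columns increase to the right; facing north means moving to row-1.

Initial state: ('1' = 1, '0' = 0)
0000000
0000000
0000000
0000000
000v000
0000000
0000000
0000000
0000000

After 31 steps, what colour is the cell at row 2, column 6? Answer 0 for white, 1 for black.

1

k=0  0000000
0000000
0000000
0000000
000v000
0000000
0000000
0000000
0000000
k=1  0000000
0000000
0000000
0000000
00<1000
0000000
0000000
0000000
0000000
k=2  0000000
0000000
0000000
00^0000
0011000
0000000
0000000
0000000
0000000
k=3  0000000
0000000
0000000
001>000
0011000
0000000
0000000
0000000
0000000
k=4  0000000
0000000
0000000
0011000
001v000
0000000
0000000
0000000
0000000
k=5  0000000
0000000
0000000
0011000
0010>00
0000000
0000000
0000000
0000000
k=6  0000000
0000000
0000000
0011000
0010100
0000v00
0000000
0000000
0000000
k=7  0000000
0000000
0000000
0011000
0010100
000<100
0000000
0000000
0000000
k=8  0000000
0000000
0000000
0011000
001^100
0001100
0000000
0000000
0000000
k=9  0000000
0000000
0000000
0011000
0011>00
0001100
0000000
0000000
0000000
k=10  0000000
0000000
0000000
0011^00
0011000
0001100
0000000
0000000
0000000
k=11  0000000
0000000
0000000
00111>0
0011000
0001100
0000000
0000000
0000000
k=12  0000000
0000000
0000000
0011110
00110v0
0001100
0000000
0000000
0000000
k=13  0000000
0000000
0000000
0011110
0011<10
0001100
0000000
0000000
0000000
k=14  0000000
0000000
0000000
0011^10
0011110
0001100
0000000
0000000
0000000
k=15  0000000
0000000
0000000
001<010
0011110
0001100
0000000
0000000
0000000
k=16  0000000
0000000
0000000
0010010
001v110
0001100
0000000
0000000
0000000
k=17  0000000
0000000
0000000
0010010
0010>10
0001100
0000000
0000000
0000000
k=18  0000000
0000000
0000000
0010^10
0010010
0001100
0000000
0000000
0000000
k=19  0000000
0000000
0000000
00101>0
0010010
0001100
0000000
0000000
0000000
k=20  0000000
0000000
00000^0
0010100
0010010
0001100
0000000
0000000
0000000
k=21  0000000
0000000
000001>
0010100
0010010
0001100
0000000
0000000
0000000
k=22  0000000
0000000
0000011
001010v
0010010
0001100
0000000
0000000
0000000
k=23  0000000
0000000
0000011
00101<1
0010010
0001100
0000000
0000000
0000000
k=24  0000000
0000000
00000^1
0010111
0010010
0001100
0000000
0000000
0000000
k=25  0000000
0000000
0000<01
0010111
0010010
0001100
0000000
0000000
0000000
k=26  0000000
0000^00
0000101
0010111
0010010
0001100
0000000
0000000
0000000
k=27  0000000
00001>0
0000101
0010111
0010010
0001100
0000000
0000000
0000000
k=28  0000000
0000110
00001v1
0010111
0010010
0001100
0000000
0000000
0000000
k=29  0000000
0000110
0000<11
0010111
0010010
0001100
0000000
0000000
0000000
k=30  0000000
0000110
0000011
0010v11
0010010
0001100
0000000
0000000
0000000
k=31  0000000
0000110
0000011
00100>1
0010010
0001100
0000000
0000000
0000000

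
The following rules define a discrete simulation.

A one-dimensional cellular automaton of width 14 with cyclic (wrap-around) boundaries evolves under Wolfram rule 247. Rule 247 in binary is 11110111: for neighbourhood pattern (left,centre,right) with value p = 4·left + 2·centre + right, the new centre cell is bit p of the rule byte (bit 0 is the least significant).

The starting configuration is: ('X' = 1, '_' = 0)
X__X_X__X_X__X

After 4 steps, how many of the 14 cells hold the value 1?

0) X__X_X__X_X__X
1) XXXXXXXXXXXXX_
2) _XXXXXXXXXXXXX
3) X_XXXXXXXXXXXX
4) XX_XXXXXXXXXXX

13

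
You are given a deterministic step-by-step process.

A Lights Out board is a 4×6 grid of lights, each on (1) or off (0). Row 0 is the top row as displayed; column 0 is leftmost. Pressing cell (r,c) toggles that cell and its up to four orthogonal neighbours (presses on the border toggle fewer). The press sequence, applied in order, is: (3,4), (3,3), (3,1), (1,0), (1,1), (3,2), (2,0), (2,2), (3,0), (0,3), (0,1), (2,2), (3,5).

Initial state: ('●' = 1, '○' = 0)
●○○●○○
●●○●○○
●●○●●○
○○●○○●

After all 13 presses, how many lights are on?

[0] ●○○●○○
●●○●○○
●●○●●○
○○●○○●
[1] ●○○●○○
●●○●○○
●●○●○○
○○●●●○
[2] ●○○●○○
●●○●○○
●●○○○○
○○○○○○
[3] ●○○●○○
●●○●○○
●○○○○○
●●●○○○
[4] ○○○●○○
○○○●○○
○○○○○○
●●●○○○
[5] ○●○●○○
●●●●○○
○●○○○○
●●●○○○
[6] ○●○●○○
●●●●○○
○●●○○○
●○○●○○
[7] ○●○●○○
○●●●○○
●○●○○○
○○○●○○
[8] ○●○●○○
○●○●○○
●●○●○○
○○●●○○
[9] ○●○●○○
○●○●○○
○●○●○○
●●●●○○
[10] ○●●○●○
○●○○○○
○●○●○○
●●●●○○
[11] ●○○○●○
○○○○○○
○●○●○○
●●●●○○
[12] ●○○○●○
○○●○○○
○○●○○○
●●○●○○
[13] ●○○○●○
○○●○○○
○○●○○●
●●○●●●

10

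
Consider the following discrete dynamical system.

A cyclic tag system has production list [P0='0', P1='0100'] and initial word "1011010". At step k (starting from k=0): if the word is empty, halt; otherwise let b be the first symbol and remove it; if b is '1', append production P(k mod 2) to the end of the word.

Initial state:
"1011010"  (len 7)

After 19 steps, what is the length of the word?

gen 0: "1011010"  (len 7)
gen 1: "0110100"  (len 7)
gen 2: "110100"  (len 6)
gen 3: "101000"  (len 6)
gen 4: "010000100"  (len 9)
gen 5: "10000100"  (len 8)
gen 6: "00001000100"  (len 11)
gen 7: "0001000100"  (len 10)
gen 8: "001000100"  (len 9)
gen 9: "01000100"  (len 8)
gen 10: "1000100"  (len 7)
gen 11: "0001000"  (len 7)
gen 12: "001000"  (len 6)
gen 13: "01000"  (len 5)
gen 14: "1000"  (len 4)
gen 15: "0000"  (len 4)
gen 16: "000"  (len 3)
gen 17: "00"  (len 2)
gen 18: "0"  (len 1)
gen 19: (halted — word empty)

0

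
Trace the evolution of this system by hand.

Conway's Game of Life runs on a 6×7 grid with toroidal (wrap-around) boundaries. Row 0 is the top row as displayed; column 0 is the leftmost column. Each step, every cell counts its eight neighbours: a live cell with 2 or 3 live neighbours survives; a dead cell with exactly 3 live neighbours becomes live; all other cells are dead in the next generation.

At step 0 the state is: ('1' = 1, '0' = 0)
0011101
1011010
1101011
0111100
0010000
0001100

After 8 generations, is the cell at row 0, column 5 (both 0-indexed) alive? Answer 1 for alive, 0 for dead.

0

k=0  0011101
1011010
1101011
0111100
0010000
0001100
k=1  0100001
0000000
0000010
0000111
0100000
0000110
k=2  0000010
0000000
0000111
0000111
0000001
1000010
k=3  0000001
0000101
0000101
1000100
1000100
0000010
k=4  0000001
1000001
1001101
1001101
0000111
0000011
k=5  0000000
0000000
0101100
0000000
0001000
1000100
k=6  0000000
0000000
0000000
0011100
0000000
0000000
k=7  0000000
0000000
0001000
0001000
0001000
0000000
k=8  0000000
0000000
0000000
0011100
0000000
0000000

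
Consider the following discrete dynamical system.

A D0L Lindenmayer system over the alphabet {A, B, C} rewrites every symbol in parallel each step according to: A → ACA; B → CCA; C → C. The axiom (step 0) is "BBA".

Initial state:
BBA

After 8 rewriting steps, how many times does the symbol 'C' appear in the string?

t=0: BBA
t=1: CCACCAACA
t=2: CCACACCACAACACACA
t=3: CCACACACACCACACACAACACACACACACACA
t=4: CCACACACACACACACACCACACACACACACACAACACACACACACACACACACACACACACACA
t=5: CCACACACACACACACACACACACACACACACACCACACACACACACACACACACACA…CACACACACACACACACACACACACACACACACACACACACACACACACACACACACA  (len 129)
t=6: CCACACACACACACACACACACACACACACACACACACACACACACACACACACACAC…CACACACACACACACACACACACACACACACACACACACACACACACACACACACACA  (len 257)
t=7: CCACACACACACACACACACACACACACACACACACACACACACACACACACACACAC…CACACACACACACACACACACACACACACACACACACACACACACACACACACACACA  (len 513)
t=8: CCACACACACACACACACACACACACACACACACACACACACACACACACACACACAC…CACACACACACACACACACACACACACACACACACACACACACACACACACACACACA  (len 1025)

513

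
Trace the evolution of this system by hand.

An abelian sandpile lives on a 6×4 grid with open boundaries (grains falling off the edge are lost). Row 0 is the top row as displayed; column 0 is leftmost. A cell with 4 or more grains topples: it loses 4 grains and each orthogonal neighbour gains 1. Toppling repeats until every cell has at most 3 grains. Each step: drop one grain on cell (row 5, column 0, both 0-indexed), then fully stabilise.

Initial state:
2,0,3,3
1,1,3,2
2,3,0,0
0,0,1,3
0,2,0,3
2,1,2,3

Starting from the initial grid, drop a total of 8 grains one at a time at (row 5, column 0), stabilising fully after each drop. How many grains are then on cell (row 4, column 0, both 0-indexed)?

0) 2,0,3,3
1,1,3,2
2,3,0,0
0,0,1,3
0,2,0,3
2,1,2,3
1) 2,0,3,3
1,1,3,2
2,3,0,0
0,0,1,3
0,2,0,3
3,1,2,3
2) 2,0,3,3
1,1,3,2
2,3,0,0
0,0,1,3
1,2,0,3
0,2,2,3
3) 2,0,3,3
1,1,3,2
2,3,0,0
0,0,1,3
1,2,0,3
1,2,2,3
4) 2,0,3,3
1,1,3,2
2,3,0,0
0,0,1,3
1,2,0,3
2,2,2,3
5) 2,0,3,3
1,1,3,2
2,3,0,0
0,0,1,3
1,2,0,3
3,2,2,3
6) 2,0,3,3
1,1,3,2
2,3,0,0
0,0,1,3
2,2,0,3
0,3,2,3
7) 2,0,3,3
1,1,3,2
2,3,0,0
0,0,1,3
2,2,0,3
1,3,2,3
8) 2,0,3,3
1,1,3,2
2,3,0,0
0,0,1,3
2,2,0,3
2,3,2,3

2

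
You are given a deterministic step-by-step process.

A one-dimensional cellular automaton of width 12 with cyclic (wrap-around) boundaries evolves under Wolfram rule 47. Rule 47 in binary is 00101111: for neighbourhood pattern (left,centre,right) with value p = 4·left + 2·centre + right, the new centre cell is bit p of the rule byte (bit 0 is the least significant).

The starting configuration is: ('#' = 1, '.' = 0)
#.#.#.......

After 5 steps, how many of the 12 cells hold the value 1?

gen 0: #.#.#.......
gen 1: #####.######
gen 2: .....##.....
gen 3: ######..####
gen 4: .......##...
gen 5: ########..##

10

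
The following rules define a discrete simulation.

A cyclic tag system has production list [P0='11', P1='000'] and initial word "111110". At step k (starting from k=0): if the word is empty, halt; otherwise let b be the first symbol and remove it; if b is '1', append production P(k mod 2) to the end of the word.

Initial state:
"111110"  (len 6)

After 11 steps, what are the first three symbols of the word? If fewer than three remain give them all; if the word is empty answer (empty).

0) "111110"  (len 6)
1) "1111011"  (len 7)
2) "111011000"  (len 9)
3) "1101100011"  (len 10)
4) "101100011000"  (len 12)
5) "0110001100011"  (len 13)
6) "110001100011"  (len 12)
7) "1000110001111"  (len 13)
8) "000110001111000"  (len 15)
9) "00110001111000"  (len 14)
10) "0110001111000"  (len 13)
11) "110001111000"  (len 12)

110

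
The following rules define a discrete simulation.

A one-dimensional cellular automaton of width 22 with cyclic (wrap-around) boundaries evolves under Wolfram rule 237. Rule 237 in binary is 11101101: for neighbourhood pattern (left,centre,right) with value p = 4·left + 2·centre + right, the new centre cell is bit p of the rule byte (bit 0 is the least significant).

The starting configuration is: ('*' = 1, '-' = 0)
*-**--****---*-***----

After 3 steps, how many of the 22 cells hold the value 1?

20

0) *-**--****---*-***----
1) ****--****-*-*****-**-
2) ****--****************
3) ****--****************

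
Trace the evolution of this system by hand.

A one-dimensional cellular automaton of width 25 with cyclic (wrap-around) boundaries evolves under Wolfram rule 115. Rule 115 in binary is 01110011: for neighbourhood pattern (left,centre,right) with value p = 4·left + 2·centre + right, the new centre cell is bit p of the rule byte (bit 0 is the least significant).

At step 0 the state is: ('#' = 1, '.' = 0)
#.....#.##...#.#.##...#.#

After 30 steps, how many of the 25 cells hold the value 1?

14

0) #.....#.##...#.#.##...#.#
1) ######.#.####.#.#.####.#.
2) .....##.#...##.#.#...##.#
3) #####.##.###.##.#.###.##.
4) ....##.##..##.##.#..##.##
5) ####.##.###.##.##.##.##.#
6) ...##.##..##.##.##.##.##.
7) ###.##.###.##.##.##.##.##
8) ..##.##..##.##.##.##.##..
9) ##.##.###.##.##.##.##.###
10) .##.##..##.##.##.##.##...
11) #.##.###.##.##.##.##.####
12) ##.##..##.##.##.##.##....
13) .##.###.##.##.##.##.#####
14) #.##..##.##.##.##.##....#
15) ##.###.##.##.##.##.#####.
16) .##..##.##.##.##.##....##
17) #.###.##.##.##.##.#####.#
18) ##..##.##.##.##.##....##.
19) .###.##.##.##.##.#####.##
20) #..##.##.##.##.##....##.#
21) ###.##.##.##.##.#####.##.
22) ..##.##.##.##.##....##.##
23) ##.##.##.##.##.#####.##.#
24) .##.##.##.##.##....##.##.
25) #.##.##.##.##.#####.##.##
26) ##.##.##.##.##....##.##..
27) .##.##.##.##.#####.##.###
28) #.##.##.##.##....##.##..#
29) ##.##.##.##.#####.##.###.
30) .##.##.##.##....##.##..##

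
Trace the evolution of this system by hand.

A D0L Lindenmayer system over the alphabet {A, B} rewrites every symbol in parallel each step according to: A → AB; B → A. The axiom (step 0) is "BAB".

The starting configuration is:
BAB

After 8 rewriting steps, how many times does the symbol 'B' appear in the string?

47

step 0: BAB
step 1: AABA
step 2: ABABAAB
step 3: ABAABAABABA
step 4: ABAABABAABABAABAAB
step 5: ABAABABAABAABABAABAABABAABABA
step 6: ABAABABAABAABABAABABAABAABABAABABAABAABABAABAAB
step 7: ABAABABAABAABABAABABAABAABABAABAABABAABABAABAABABAABAABABAABABAABAABABAABABA
step 8: ABAABABAABAABABAABABAABAABABAABAABABAABABAABAABABAABABAABA…AABABAABABAABAABABAABABAABAABABAABAABABAABABAABAABABAABAAB  (len 123)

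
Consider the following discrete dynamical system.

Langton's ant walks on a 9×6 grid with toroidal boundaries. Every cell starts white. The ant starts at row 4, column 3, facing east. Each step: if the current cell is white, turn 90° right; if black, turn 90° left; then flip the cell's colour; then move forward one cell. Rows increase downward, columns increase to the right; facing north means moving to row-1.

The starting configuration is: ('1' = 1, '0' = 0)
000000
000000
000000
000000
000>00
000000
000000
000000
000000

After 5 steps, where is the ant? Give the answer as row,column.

t=0: 000000
000000
000000
000000
000>00
000000
000000
000000
000000
t=1: 000000
000000
000000
000000
000100
000v00
000000
000000
000000
t=2: 000000
000000
000000
000000
000100
00<100
000000
000000
000000
t=3: 000000
000000
000000
000000
00^100
001100
000000
000000
000000
t=4: 000000
000000
000000
000000
001>00
001100
000000
000000
000000
t=5: 000000
000000
000000
000^00
001000
001100
000000
000000
000000

3,3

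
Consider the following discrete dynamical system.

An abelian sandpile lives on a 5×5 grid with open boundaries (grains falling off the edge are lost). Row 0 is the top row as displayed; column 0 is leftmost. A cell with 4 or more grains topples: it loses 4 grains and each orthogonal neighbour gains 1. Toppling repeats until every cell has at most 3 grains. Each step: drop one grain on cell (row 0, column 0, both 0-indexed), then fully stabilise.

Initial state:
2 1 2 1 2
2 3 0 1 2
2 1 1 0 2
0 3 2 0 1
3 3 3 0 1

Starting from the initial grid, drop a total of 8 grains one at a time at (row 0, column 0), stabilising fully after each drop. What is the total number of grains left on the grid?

38

gen 0: 2 1 2 1 2
2 3 0 1 2
2 1 1 0 2
0 3 2 0 1
3 3 3 0 1
gen 1: 3 1 2 1 2
2 3 0 1 2
2 1 1 0 2
0 3 2 0 1
3 3 3 0 1
gen 2: 0 2 2 1 2
3 3 0 1 2
2 1 1 0 2
0 3 2 0 1
3 3 3 0 1
gen 3: 1 2 2 1 2
3 3 0 1 2
2 1 1 0 2
0 3 2 0 1
3 3 3 0 1
gen 4: 2 2 2 1 2
3 3 0 1 2
2 1 1 0 2
0 3 2 0 1
3 3 3 0 1
gen 5: 3 2 2 1 2
3 3 0 1 2
2 1 1 0 2
0 3 2 0 1
3 3 3 0 1
gen 6: 2 0 3 1 2
1 1 1 1 2
3 2 1 0 2
0 3 2 0 1
3 3 3 0 1
gen 7: 3 0 3 1 2
1 1 1 1 2
3 2 1 0 2
0 3 2 0 1
3 3 3 0 1
gen 8: 0 1 3 1 2
2 1 1 1 2
3 2 1 0 2
0 3 2 0 1
3 3 3 0 1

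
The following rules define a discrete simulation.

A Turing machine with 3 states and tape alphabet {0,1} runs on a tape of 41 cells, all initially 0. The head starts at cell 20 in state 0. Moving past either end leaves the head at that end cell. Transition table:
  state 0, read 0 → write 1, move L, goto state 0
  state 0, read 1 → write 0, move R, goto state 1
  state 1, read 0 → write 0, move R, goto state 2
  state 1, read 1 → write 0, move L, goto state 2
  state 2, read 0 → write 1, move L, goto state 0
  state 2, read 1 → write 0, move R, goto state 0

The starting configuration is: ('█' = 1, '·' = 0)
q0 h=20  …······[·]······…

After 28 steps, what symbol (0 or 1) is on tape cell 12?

[0] q0 h=20  …······[·]······…
[1] q0 h=19  …······[·]█·····…
[2] q0 h=18  …······[·]██····…
[3] q0 h=17  …······[·]███···…
[4] q0 h=16  …······[·]████··…
[5] q0 h=15  …······[·]█████·…
[6] q0 h=14  …······[·]██████…
[7] q0 h=13  …······[·]██████…
[8] q0 h=12  …······[·]██████…
[9] q0 h=11  …······[·]██████…
[10] q0 h=10  …······[·]██████…
[11] q0 h= 9  …······[·]██████…
[12] q0 h= 8  …······[·]██████…
[13] q0 h= 7  …······[·]██████…
[14] q0 h= 6  |······[·]██████…
[15] q0 h= 5  |·····[·]██████…
[16] q0 h= 4  |····[·]██████…
[17] q0 h= 3  |···[·]██████…
[18] q0 h= 2  |··[·]██████…
[19] q0 h= 1  |·[·]██████…
[20] q0 h= 0  |[·]██████…
[21] q0 h= 0  |[█]██████…
[22] q1 h= 1  |·[█]██████…
[23] q2 h= 0  |[·]·█████…
[24] q0 h= 0  |[█]·█████…
[25] q1 h= 1  |·[·]██████…
[26] q2 h= 2  |··[█]██████…
[27] q0 h= 3  |···[█]██████…
[28] q1 h= 4  |····[█]██████…

1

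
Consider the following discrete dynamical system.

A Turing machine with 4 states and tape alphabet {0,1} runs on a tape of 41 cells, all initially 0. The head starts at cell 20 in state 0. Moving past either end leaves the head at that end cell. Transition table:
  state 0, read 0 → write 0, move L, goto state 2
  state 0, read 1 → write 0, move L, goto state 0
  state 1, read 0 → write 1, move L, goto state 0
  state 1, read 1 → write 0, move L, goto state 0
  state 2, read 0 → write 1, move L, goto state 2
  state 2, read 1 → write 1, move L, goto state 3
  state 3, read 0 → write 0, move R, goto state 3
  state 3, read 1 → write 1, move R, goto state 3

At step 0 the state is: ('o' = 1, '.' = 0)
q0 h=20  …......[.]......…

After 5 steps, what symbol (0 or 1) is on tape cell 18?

t=0: q0 h=20  …......[.]......…
t=1: q2 h=19  …......[.]......…
t=2: q2 h=18  …......[.]o.....…
t=3: q2 h=17  …......[.]oo....…
t=4: q2 h=16  …......[.]ooo...…
t=5: q2 h=15  …......[.]oooo..…

1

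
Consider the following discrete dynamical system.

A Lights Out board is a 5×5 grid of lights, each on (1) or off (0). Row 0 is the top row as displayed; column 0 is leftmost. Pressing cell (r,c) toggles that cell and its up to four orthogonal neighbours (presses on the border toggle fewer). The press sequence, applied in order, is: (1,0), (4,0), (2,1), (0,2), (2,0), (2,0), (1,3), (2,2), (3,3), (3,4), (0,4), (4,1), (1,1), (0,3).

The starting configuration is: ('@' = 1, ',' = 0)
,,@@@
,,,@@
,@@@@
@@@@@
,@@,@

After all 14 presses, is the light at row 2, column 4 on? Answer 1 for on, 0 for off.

[0] ,,@@@
,,,@@
,@@@@
@@@@@
,@@,@
[1] @,@@@
@@,@@
@@@@@
@@@@@
,@@,@
[2] @,@@@
@@,@@
@@@@@
,@@@@
@,@,@
[3] @,@@@
@,,@@
,,,@@
,,@@@
@,@,@
[4] @@,,@
@,@@@
,,,@@
,,@@@
@,@,@
[5] @@,,@
,,@@@
@@,@@
@,@@@
@,@,@
[6] @@,,@
@,@@@
,,,@@
,,@@@
@,@,@
[7] @@,@@
@,,,,
,,,,@
,,@@@
@,@,@
[8] @@,@@
@,@,,
,@@@@
,,,@@
@,@,@
[9] @@,@@
@,@,,
,@@,@
,,@,,
@,@@@
[10] @@,@@
@,@,,
,@@,,
,,@@@
@,@@,
[11] @@,,,
@,@,@
,@@,,
,,@@@
@,@@,
[12] @@,,,
@,@,@
,@@,,
,@@@@
,@,@,
[13] @,,,,
,@,,@
,,@,,
,@@@@
,@,@,
[14] @,@@@
,@,@@
,,@,,
,@@@@
,@,@,

0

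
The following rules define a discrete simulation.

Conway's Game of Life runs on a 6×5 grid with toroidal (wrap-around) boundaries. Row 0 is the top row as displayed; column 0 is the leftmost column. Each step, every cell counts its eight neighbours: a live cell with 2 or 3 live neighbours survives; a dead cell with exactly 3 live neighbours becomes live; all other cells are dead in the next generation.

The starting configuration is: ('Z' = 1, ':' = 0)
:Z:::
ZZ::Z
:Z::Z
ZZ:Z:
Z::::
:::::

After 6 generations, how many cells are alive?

[0] :Z:::
ZZ::Z
:Z::Z
ZZ:Z:
Z::::
:::::
[1] :Z:::
:ZZ:Z
:::Z:
:ZZ::
ZZ::Z
:::::
[2] ZZZ::
ZZZZ:
Z::Z:
:ZZZZ
ZZZ::
:Z:::
[3] :::ZZ
:::Z:
:::::
:::::
::::Z
:::::
[4] :::ZZ
:::ZZ
:::::
:::::
:::::
:::ZZ
[5] Z:Z::
:::ZZ
:::::
:::::
:::::
:::ZZ
[6] Z:Z::
:::ZZ
:::::
:::::
:::::
:::ZZ

6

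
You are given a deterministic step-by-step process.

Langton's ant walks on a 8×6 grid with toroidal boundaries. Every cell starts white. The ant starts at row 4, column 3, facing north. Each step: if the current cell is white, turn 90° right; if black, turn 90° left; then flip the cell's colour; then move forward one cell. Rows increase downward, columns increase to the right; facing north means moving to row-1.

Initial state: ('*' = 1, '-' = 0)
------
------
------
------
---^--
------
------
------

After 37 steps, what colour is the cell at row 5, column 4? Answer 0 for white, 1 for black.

1

t=0: ------
------
------
------
---^--
------
------
------
t=1: ------
------
------
------
---*>-
------
------
------
t=2: ------
------
------
------
---**-
----v-
------
------
t=3: ------
------
------
------
---**-
---<*-
------
------
t=4: ------
------
------
------
---^*-
---**-
------
------
t=5: ------
------
------
------
--<-*-
---**-
------
------
t=6: ------
------
------
--^---
--*-*-
---**-
------
------
t=7: ------
------
------
--*>--
--*-*-
---**-
------
------
t=8: ------
------
------
--**--
--*v*-
---**-
------
------
t=9: ------
------
------
--**--
--<**-
---**-
------
------
t=10: ------
------
------
--**--
---**-
--v**-
------
------
t=11: ------
------
------
--**--
---**-
-<***-
------
------
t=12: ------
------
------
--**--
-^-**-
-****-
------
------
t=13: ------
------
------
--**--
-*>**-
-****-
------
------
t=14: ------
------
------
--**--
-****-
-*v**-
------
------
t=15: ------
------
------
--**--
-****-
-*->*-
------
------
t=16: ------
------
------
--**--
-**^*-
-*--*-
------
------
t=17: ------
------
------
--**--
-*<-*-
-*--*-
------
------
t=18: ------
------
------
--**--
-*--*-
-*v-*-
------
------
t=19: ------
------
------
--**--
-*--*-
-<*-*-
------
------
t=20: ------
------
------
--**--
-*--*-
--*-*-
-v----
------
t=21: ------
------
------
--**--
-*--*-
--*-*-
<*----
------
t=22: ------
------
------
--**--
-*--*-
^-*-*-
**----
------
t=23: ------
------
------
--**--
-*--*-
*>*-*-
**----
------
t=24: ------
------
------
--**--
-*--*-
***-*-
*v----
------
t=25: ------
------
------
--**--
-*--*-
***-*-
*->---
------
t=26: ------
------
------
--**--
-*--*-
***-*-
*-*---
--v---
t=27: ------
------
------
--**--
-*--*-
***-*-
*-*---
-<*---
t=28: ------
------
------
--**--
-*--*-
***-*-
*^*---
-**---
t=29: ------
------
------
--**--
-*--*-
***-*-
**>---
-**---
t=30: ------
------
------
--**--
-*--*-
**^-*-
**----
-**---
t=31: ------
------
------
--**--
-*--*-
*<--*-
**----
-**---
t=32: ------
------
------
--**--
-*--*-
*---*-
*v----
-**---
t=33: ------
------
------
--**--
-*--*-
*---*-
*->---
-**---
t=34: ------
------
------
--**--
-*--*-
*---*-
*-*---
-*v---
t=35: ------
------
------
--**--
-*--*-
*---*-
*-*---
-*->--
t=36: ---v--
------
------
--**--
-*--*-
*---*-
*-*---
-*-*--
t=37: --<*--
------
------
--**--
-*--*-
*---*-
*-*---
-*-*--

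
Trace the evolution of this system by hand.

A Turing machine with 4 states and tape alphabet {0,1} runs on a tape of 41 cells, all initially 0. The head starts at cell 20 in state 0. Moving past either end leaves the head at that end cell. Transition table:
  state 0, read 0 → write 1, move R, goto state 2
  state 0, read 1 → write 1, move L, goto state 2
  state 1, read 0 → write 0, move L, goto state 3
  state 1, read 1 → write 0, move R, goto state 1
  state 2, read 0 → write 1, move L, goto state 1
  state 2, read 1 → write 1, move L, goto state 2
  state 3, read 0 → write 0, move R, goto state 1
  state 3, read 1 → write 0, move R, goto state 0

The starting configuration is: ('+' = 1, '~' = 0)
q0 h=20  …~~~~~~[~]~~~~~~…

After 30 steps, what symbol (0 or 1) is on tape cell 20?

step 0: q0 h=20  …~~~~~~[~]~~~~~~…
step 1: q2 h=21  …~~~~~+[~]~~~~~~…
step 2: q1 h=20  …~~~~~~[+]+~~~~~…
step 3: q1 h=21  …~~~~~~[+]~~~~~~…
step 4: q1 h=22  …~~~~~~[~]~~~~~~…
step 5: q3 h=21  …~~~~~~[~]~~~~~~…
step 6: q1 h=22  …~~~~~~[~]~~~~~~…
step 7: q3 h=21  …~~~~~~[~]~~~~~~…
step 8: q1 h=22  …~~~~~~[~]~~~~~~…
step 9: q3 h=21  …~~~~~~[~]~~~~~~…
step 10: q1 h=22  …~~~~~~[~]~~~~~~…
step 11: q3 h=21  …~~~~~~[~]~~~~~~…
step 12: q1 h=22  …~~~~~~[~]~~~~~~…
step 13: q3 h=21  …~~~~~~[~]~~~~~~…
step 14: q1 h=22  …~~~~~~[~]~~~~~~…
step 15: q3 h=21  …~~~~~~[~]~~~~~~…
step 16: q1 h=22  …~~~~~~[~]~~~~~~…
step 17: q3 h=21  …~~~~~~[~]~~~~~~…
step 18: q1 h=22  …~~~~~~[~]~~~~~~…
step 19: q3 h=21  …~~~~~~[~]~~~~~~…
step 20: q1 h=22  …~~~~~~[~]~~~~~~…
step 21: q3 h=21  …~~~~~~[~]~~~~~~…
step 22: q1 h=22  …~~~~~~[~]~~~~~~…
step 23: q3 h=21  …~~~~~~[~]~~~~~~…
step 24: q1 h=22  …~~~~~~[~]~~~~~~…
step 25: q3 h=21  …~~~~~~[~]~~~~~~…
step 26: q1 h=22  …~~~~~~[~]~~~~~~…
step 27: q3 h=21  …~~~~~~[~]~~~~~~…
step 28: q1 h=22  …~~~~~~[~]~~~~~~…
step 29: q3 h=21  …~~~~~~[~]~~~~~~…
step 30: q1 h=22  …~~~~~~[~]~~~~~~…

0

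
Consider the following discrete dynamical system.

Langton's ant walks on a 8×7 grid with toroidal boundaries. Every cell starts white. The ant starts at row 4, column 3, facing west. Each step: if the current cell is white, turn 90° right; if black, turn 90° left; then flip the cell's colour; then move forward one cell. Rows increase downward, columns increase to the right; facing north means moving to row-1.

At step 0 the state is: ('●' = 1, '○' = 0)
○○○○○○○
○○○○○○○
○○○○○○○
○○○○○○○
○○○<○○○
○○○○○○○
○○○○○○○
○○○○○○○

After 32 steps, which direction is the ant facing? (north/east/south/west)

east

step 0: ○○○○○○○
○○○○○○○
○○○○○○○
○○○○○○○
○○○<○○○
○○○○○○○
○○○○○○○
○○○○○○○
step 1: ○○○○○○○
○○○○○○○
○○○○○○○
○○○^○○○
○○○●○○○
○○○○○○○
○○○○○○○
○○○○○○○
step 2: ○○○○○○○
○○○○○○○
○○○○○○○
○○○●>○○
○○○●○○○
○○○○○○○
○○○○○○○
○○○○○○○
step 3: ○○○○○○○
○○○○○○○
○○○○○○○
○○○●●○○
○○○●v○○
○○○○○○○
○○○○○○○
○○○○○○○
step 4: ○○○○○○○
○○○○○○○
○○○○○○○
○○○●●○○
○○○<●○○
○○○○○○○
○○○○○○○
○○○○○○○
step 5: ○○○○○○○
○○○○○○○
○○○○○○○
○○○●●○○
○○○○●○○
○○○v○○○
○○○○○○○
○○○○○○○
step 6: ○○○○○○○
○○○○○○○
○○○○○○○
○○○●●○○
○○○○●○○
○○<●○○○
○○○○○○○
○○○○○○○
step 7: ○○○○○○○
○○○○○○○
○○○○○○○
○○○●●○○
○○^○●○○
○○●●○○○
○○○○○○○
○○○○○○○
step 8: ○○○○○○○
○○○○○○○
○○○○○○○
○○○●●○○
○○●>●○○
○○●●○○○
○○○○○○○
○○○○○○○
step 9: ○○○○○○○
○○○○○○○
○○○○○○○
○○○●●○○
○○●●●○○
○○●v○○○
○○○○○○○
○○○○○○○
step 10: ○○○○○○○
○○○○○○○
○○○○○○○
○○○●●○○
○○●●●○○
○○●○>○○
○○○○○○○
○○○○○○○
step 11: ○○○○○○○
○○○○○○○
○○○○○○○
○○○●●○○
○○●●●○○
○○●○●○○
○○○○v○○
○○○○○○○
step 12: ○○○○○○○
○○○○○○○
○○○○○○○
○○○●●○○
○○●●●○○
○○●○●○○
○○○<●○○
○○○○○○○
step 13: ○○○○○○○
○○○○○○○
○○○○○○○
○○○●●○○
○○●●●○○
○○●^●○○
○○○●●○○
○○○○○○○
step 14: ○○○○○○○
○○○○○○○
○○○○○○○
○○○●●○○
○○●●●○○
○○●●>○○
○○○●●○○
○○○○○○○
step 15: ○○○○○○○
○○○○○○○
○○○○○○○
○○○●●○○
○○●●^○○
○○●●○○○
○○○●●○○
○○○○○○○
step 16: ○○○○○○○
○○○○○○○
○○○○○○○
○○○●●○○
○○●<○○○
○○●●○○○
○○○●●○○
○○○○○○○
step 17: ○○○○○○○
○○○○○○○
○○○○○○○
○○○●●○○
○○●○○○○
○○●v○○○
○○○●●○○
○○○○○○○
step 18: ○○○○○○○
○○○○○○○
○○○○○○○
○○○●●○○
○○●○○○○
○○●○>○○
○○○●●○○
○○○○○○○
step 19: ○○○○○○○
○○○○○○○
○○○○○○○
○○○●●○○
○○●○○○○
○○●○●○○
○○○●v○○
○○○○○○○
step 20: ○○○○○○○
○○○○○○○
○○○○○○○
○○○●●○○
○○●○○○○
○○●○●○○
○○○●○>○
○○○○○○○
step 21: ○○○○○○○
○○○○○○○
○○○○○○○
○○○●●○○
○○●○○○○
○○●○●○○
○○○●○●○
○○○○○v○
step 22: ○○○○○○○
○○○○○○○
○○○○○○○
○○○●●○○
○○●○○○○
○○●○●○○
○○○●○●○
○○○○<●○
step 23: ○○○○○○○
○○○○○○○
○○○○○○○
○○○●●○○
○○●○○○○
○○●○●○○
○○○●^●○
○○○○●●○
step 24: ○○○○○○○
○○○○○○○
○○○○○○○
○○○●●○○
○○●○○○○
○○●○●○○
○○○●●>○
○○○○●●○
step 25: ○○○○○○○
○○○○○○○
○○○○○○○
○○○●●○○
○○●○○○○
○○●○●^○
○○○●●○○
○○○○●●○
step 26: ○○○○○○○
○○○○○○○
○○○○○○○
○○○●●○○
○○●○○○○
○○●○●●>
○○○●●○○
○○○○●●○
step 27: ○○○○○○○
○○○○○○○
○○○○○○○
○○○●●○○
○○●○○○○
○○●○●●●
○○○●●○v
○○○○●●○
step 28: ○○○○○○○
○○○○○○○
○○○○○○○
○○○●●○○
○○●○○○○
○○●○●●●
○○○●●<●
○○○○●●○
step 29: ○○○○○○○
○○○○○○○
○○○○○○○
○○○●●○○
○○●○○○○
○○●○●^●
○○○●●●●
○○○○●●○
step 30: ○○○○○○○
○○○○○○○
○○○○○○○
○○○●●○○
○○●○○○○
○○●○<○●
○○○●●●●
○○○○●●○
step 31: ○○○○○○○
○○○○○○○
○○○○○○○
○○○●●○○
○○●○○○○
○○●○○○●
○○○●v●●
○○○○●●○
step 32: ○○○○○○○
○○○○○○○
○○○○○○○
○○○●●○○
○○●○○○○
○○●○○○●
○○○●○>●
○○○○●●○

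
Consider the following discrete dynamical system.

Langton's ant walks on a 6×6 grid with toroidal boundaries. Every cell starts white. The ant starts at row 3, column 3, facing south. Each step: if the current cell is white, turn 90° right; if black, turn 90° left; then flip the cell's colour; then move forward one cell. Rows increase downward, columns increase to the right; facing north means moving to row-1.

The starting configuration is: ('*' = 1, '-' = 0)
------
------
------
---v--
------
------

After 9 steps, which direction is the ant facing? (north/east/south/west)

step 0: ------
------
------
---v--
------
------
step 1: ------
------
------
--<*--
------
------
step 2: ------
------
--^---
--**--
------
------
step 3: ------
------
--*>--
--**--
------
------
step 4: ------
------
--**--
--*v--
------
------
step 5: ------
------
--**--
--*->-
------
------
step 6: ------
------
--**--
--*-*-
----v-
------
step 7: ------
------
--**--
--*-*-
---<*-
------
step 8: ------
------
--**--
--*^*-
---**-
------
step 9: ------
------
--**--
--**>-
---**-
------

east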